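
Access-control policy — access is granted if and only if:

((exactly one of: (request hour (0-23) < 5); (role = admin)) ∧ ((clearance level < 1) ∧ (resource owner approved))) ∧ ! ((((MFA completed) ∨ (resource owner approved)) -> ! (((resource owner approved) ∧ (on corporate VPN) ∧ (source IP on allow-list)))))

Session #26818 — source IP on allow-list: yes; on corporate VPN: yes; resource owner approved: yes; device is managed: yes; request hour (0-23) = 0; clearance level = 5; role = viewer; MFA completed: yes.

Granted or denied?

Atomic conditions:
  request hour (0-23) < 5: 0 < 5 is true
  role = admin: viewer == admin is false
  clearance level < 1: 5 < 1 is false
  resource owner approved: yes → true
  MFA completed: yes → true
  on corporate VPN: yes → true
  source IP on allow-list: yes → true
Combine:
[1.1] exactly-one(true, false) = true
[1.2] false AND true = false
[1] true AND false = false
[2.1.1] true OR true = true
[2.1.2.1] true AND true AND true = true
[2.1.2] NOT true = false
[2.1] true → false = false
[2] NOT false = true
[root] false AND true = false
Overall: false → denied

Denied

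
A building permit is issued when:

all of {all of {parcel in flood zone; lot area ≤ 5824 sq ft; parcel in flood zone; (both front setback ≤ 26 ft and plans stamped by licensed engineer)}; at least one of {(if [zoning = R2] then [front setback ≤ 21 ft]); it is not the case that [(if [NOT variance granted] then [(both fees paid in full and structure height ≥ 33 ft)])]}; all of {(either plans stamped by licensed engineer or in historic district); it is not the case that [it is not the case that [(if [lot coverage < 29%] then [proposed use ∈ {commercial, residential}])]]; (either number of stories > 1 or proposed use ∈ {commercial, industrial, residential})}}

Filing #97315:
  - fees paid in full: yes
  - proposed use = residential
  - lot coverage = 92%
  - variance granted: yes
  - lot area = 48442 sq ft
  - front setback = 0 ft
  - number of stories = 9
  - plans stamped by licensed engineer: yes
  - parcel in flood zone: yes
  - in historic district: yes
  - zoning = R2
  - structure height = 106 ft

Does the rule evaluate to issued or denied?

Atomic conditions:
  parcel in flood zone: yes → true
  lot area ≤ 5824 sq ft: 48442 ≤ 5824 is false
  front setback ≤ 26 ft: 0 ≤ 26 is true
  plans stamped by licensed engineer: yes → true
  zoning = R2: R2 == R2 is true
  front setback ≤ 21 ft: 0 ≤ 21 is true
  NOT variance granted: yes → false
  fees paid in full: yes → true
  structure height ≥ 33 ft: 106 ≥ 33 is true
  in historic district: yes → true
  lot coverage < 29%: 92 < 29 is false
  proposed use ∈ {commercial, residential}: residential is in the set → true
  number of stories > 1: 9 > 1 is true
  proposed use ∈ {commercial, industrial, residential}: residential is in the set → true
Combine:
[1.4] true AND true = true
[1] true AND false AND true AND true = false
[2.1] true → true = true
[2.2.1.2] true AND true = true
[2.2.1] false → true (antecedent false ⇒ implication holds) = true
[2.2] NOT true = false
[2] true OR false = true
[3.1] true OR true = true
[3.2.1.1] false → true (antecedent false ⇒ implication holds) = true
[3.2.1] NOT true = false
[3.2] NOT false = true
[3.3] true OR true = true
[3] true AND true AND true = true
[root] false AND true AND true = false
Overall: false → denied

Denied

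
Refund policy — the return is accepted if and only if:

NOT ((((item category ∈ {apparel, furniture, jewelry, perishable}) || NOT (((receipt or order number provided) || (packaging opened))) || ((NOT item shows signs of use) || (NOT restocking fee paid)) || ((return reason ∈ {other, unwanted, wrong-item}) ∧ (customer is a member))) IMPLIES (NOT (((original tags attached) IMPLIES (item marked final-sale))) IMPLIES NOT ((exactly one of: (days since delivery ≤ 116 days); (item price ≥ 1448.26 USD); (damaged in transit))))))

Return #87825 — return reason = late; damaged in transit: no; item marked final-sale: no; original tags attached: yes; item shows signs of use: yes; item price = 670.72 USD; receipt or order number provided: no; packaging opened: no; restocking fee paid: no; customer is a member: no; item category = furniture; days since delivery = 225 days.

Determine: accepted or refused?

Atomic conditions:
  item category ∈ {apparel, furniture, jewelry, perishable}: furniture is in the set → true
  receipt or order number provided: no → false
  packaging opened: no → false
  NOT item shows signs of use: yes → false
  NOT restocking fee paid: no → true
  return reason ∈ {other, unwanted, wrong-item}: late is not in the set → false
  customer is a member: no → false
  original tags attached: yes → true
  item marked final-sale: no → false
  days since delivery ≤ 116 days: 225 ≤ 116 is false
  item price ≥ 1448.26 USD: 670.72 ≥ 1448.26 is false
  damaged in transit: no → false
Combine:
[1.1.2.1] false OR false = false
[1.1.2] NOT false = true
[1.1.3] false OR true = true
[1.1.4] false AND false = false
[1.1] true OR true OR true OR false = true
[1.2.1.1] true → false = false
[1.2.1] NOT false = true
[1.2.2.1] exactly-one(false, false, false) = false
[1.2.2] NOT false = true
[1.2] true → true = true
[1] true → true = true
[root] NOT true = false
Overall: false → refused

Refused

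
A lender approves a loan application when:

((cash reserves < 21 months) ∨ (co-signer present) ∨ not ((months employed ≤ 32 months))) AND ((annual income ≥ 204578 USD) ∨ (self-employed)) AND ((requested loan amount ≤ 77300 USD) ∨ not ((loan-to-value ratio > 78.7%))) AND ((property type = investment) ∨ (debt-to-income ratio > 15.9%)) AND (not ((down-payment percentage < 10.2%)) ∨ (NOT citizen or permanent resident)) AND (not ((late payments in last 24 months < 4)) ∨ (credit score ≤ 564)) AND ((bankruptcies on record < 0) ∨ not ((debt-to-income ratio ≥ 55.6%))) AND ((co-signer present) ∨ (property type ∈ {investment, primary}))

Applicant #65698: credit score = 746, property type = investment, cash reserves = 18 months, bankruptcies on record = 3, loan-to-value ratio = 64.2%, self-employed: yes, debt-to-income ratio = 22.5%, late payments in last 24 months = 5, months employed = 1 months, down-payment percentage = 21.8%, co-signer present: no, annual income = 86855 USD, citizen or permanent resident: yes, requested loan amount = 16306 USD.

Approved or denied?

Approved

Atomic conditions:
  cash reserves < 21 months: 18 < 21 is true
  co-signer present: no → false
  months employed ≤ 32 months: 1 ≤ 32 is true
  annual income ≥ 204578 USD: 86855 ≥ 204578 is false
  self-employed: yes → true
  requested loan amount ≤ 77300 USD: 16306 ≤ 77300 is true
  loan-to-value ratio > 78.7%: 64.2 > 78.7 is false
  property type = investment: investment == investment is true
  debt-to-income ratio > 15.9%: 22.5 > 15.9 is true
  down-payment percentage < 10.2%: 21.8 < 10.2 is false
  NOT citizen or permanent resident: yes → false
  late payments in last 24 months < 4: 5 < 4 is false
  credit score ≤ 564: 746 ≤ 564 is false
  bankruptcies on record < 0: 3 < 0 is false
  debt-to-income ratio ≥ 55.6%: 22.5 ≥ 55.6 is false
  property type ∈ {investment, primary}: investment is in the set → true
Combine:
[1.3] NOT true = false
[1] true OR false OR false = true
[2] false OR true = true
[3.2] NOT false = true
[3] true OR true = true
[4] true OR true = true
[5.1] NOT false = true
[5] true OR false = true
[6.1] NOT false = true
[6] true OR false = true
[7.2] NOT false = true
[7] false OR true = true
[8] false OR true = true
[root] true AND true AND true AND true AND true AND true AND true AND true = true
Overall: true → approved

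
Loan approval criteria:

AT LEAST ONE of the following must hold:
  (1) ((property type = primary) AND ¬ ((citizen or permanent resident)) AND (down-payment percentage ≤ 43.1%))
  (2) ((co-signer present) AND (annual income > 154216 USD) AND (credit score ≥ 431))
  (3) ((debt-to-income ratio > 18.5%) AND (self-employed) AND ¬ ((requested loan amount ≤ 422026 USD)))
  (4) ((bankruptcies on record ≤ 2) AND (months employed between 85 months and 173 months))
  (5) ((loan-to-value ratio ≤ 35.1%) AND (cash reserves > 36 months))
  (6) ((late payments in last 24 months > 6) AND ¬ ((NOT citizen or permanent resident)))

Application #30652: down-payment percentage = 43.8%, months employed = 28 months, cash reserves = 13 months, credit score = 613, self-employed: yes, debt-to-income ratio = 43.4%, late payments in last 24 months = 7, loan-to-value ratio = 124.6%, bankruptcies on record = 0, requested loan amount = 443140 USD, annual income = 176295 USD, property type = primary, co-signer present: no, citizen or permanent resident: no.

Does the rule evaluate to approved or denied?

Atomic conditions:
  property type = primary: primary == primary is true
  citizen or permanent resident: no → false
  down-payment percentage ≤ 43.1%: 43.8 ≤ 43.1 is false
  co-signer present: no → false
  annual income > 154216 USD: 176295 > 154216 is true
  credit score ≥ 431: 613 ≥ 431 is true
  debt-to-income ratio > 18.5%: 43.4 > 18.5 is true
  self-employed: yes → true
  requested loan amount ≤ 422026 USD: 443140 ≤ 422026 is false
  bankruptcies on record ≤ 2: 0 ≤ 2 is true
  months employed between 85 months and 173 months: 28 in [85, 173] is false
  loan-to-value ratio ≤ 35.1%: 124.6 ≤ 35.1 is false
  cash reserves > 36 months: 13 > 36 is false
  late payments in last 24 months > 6: 7 > 6 is true
  NOT citizen or permanent resident: no → true
Combine:
[1.2] NOT false = true
[1] true AND true AND false = false
[2] false AND true AND true = false
[3.3] NOT false = true
[3] true AND true AND true = true
[4] true AND false = false
[5] false AND false = false
[6.2] NOT true = false
[6] true AND false = false
[root] false OR false OR true OR false OR false OR false = true
Overall: true → approved

Approved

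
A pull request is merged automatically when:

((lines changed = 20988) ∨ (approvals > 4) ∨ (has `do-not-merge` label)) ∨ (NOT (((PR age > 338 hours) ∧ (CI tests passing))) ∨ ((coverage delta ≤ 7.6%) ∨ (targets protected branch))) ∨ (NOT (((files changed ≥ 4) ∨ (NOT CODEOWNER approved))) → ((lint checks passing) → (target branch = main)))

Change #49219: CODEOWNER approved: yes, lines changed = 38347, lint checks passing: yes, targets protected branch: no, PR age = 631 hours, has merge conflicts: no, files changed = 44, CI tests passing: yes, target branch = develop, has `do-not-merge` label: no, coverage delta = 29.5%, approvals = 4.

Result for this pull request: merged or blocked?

Merged

Atomic conditions:
  lines changed = 20988: 38347 == 20988 is false
  approvals > 4: 4 > 4 is false
  has `do-not-merge` label: no → false
  PR age > 338 hours: 631 > 338 is true
  CI tests passing: yes → true
  coverage delta ≤ 7.6%: 29.5 ≤ 7.6 is false
  targets protected branch: no → false
  files changed ≥ 4: 44 ≥ 4 is true
  NOT CODEOWNER approved: yes → false
  lint checks passing: yes → true
  target branch = main: develop == main is false
Combine:
[1] false OR false OR false = false
[2.1.1] true AND true = true
[2.1] NOT true = false
[2.2] false OR false = false
[2] false OR false = false
[3.1.1] true OR false = true
[3.1] NOT true = false
[3.2] true → false = false
[3] false → false (antecedent false ⇒ implication holds) = true
[root] false OR false OR true = true
Overall: true → merged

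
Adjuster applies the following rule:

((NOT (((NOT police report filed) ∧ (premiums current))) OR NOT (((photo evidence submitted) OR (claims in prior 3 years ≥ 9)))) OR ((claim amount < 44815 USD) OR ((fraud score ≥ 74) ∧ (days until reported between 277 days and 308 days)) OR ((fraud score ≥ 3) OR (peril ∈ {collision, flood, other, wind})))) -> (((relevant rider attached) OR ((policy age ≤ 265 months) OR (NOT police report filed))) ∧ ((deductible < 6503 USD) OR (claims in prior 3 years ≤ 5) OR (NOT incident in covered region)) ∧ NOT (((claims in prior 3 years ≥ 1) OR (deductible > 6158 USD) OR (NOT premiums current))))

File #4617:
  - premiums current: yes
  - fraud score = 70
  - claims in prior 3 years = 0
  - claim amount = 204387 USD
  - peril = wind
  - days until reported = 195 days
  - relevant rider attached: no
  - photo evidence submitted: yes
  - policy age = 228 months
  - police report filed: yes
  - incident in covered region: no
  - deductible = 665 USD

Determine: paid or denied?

Paid

Atomic conditions:
  NOT police report filed: yes → false
  premiums current: yes → true
  photo evidence submitted: yes → true
  claims in prior 3 years ≥ 9: 0 ≥ 9 is false
  claim amount < 44815 USD: 204387 < 44815 is false
  fraud score ≥ 74: 70 ≥ 74 is false
  days until reported between 277 days and 308 days: 195 in [277, 308] is false
  fraud score ≥ 3: 70 ≥ 3 is true
  peril ∈ {collision, flood, other, wind}: wind is in the set → true
  relevant rider attached: no → false
  policy age ≤ 265 months: 228 ≤ 265 is true
  deductible < 6503 USD: 665 < 6503 is true
  claims in prior 3 years ≤ 5: 0 ≤ 5 is true
  NOT incident in covered region: no → true
  claims in prior 3 years ≥ 1: 0 ≥ 1 is false
  deductible > 6158 USD: 665 > 6158 is false
  NOT premiums current: yes → false
Combine:
[1.1.1.1] false AND true = false
[1.1.1] NOT false = true
[1.1.2.1] true OR false = true
[1.1.2] NOT true = false
[1.1] true OR false = true
[1.2.2] false AND false = false
[1.2.3] true OR true = true
[1.2] false OR false OR true = true
[1] true OR true = true
[2.1.2] true OR false = true
[2.1] false OR true = true
[2.2] true OR true OR true = true
[2.3.1] false OR false OR false = false
[2.3] NOT false = true
[2] true AND true AND true = true
[root] true → true = true
Overall: true → paid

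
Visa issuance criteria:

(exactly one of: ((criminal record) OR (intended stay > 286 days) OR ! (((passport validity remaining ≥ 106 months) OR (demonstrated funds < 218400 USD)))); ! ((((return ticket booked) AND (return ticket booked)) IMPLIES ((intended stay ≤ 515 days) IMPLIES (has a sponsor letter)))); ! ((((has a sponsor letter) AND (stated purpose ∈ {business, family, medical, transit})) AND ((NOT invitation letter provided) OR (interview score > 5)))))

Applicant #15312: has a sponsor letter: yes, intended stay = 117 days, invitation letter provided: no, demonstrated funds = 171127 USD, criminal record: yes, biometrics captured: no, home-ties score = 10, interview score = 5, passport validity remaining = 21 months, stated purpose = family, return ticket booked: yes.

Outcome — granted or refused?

Atomic conditions:
  criminal record: yes → true
  intended stay > 286 days: 117 > 286 is false
  passport validity remaining ≥ 106 months: 21 ≥ 106 is false
  demonstrated funds < 218400 USD: 171127 < 218400 is true
  return ticket booked: yes → true
  intended stay ≤ 515 days: 117 ≤ 515 is true
  has a sponsor letter: yes → true
  stated purpose ∈ {business, family, medical, transit}: family is in the set → true
  NOT invitation letter provided: no → true
  interview score > 5: 5 > 5 is false
Combine:
[1.3.1] false OR true = true
[1.3] NOT true = false
[1] true OR false OR false = true
[2.1.1] true AND true = true
[2.1.2] true → true = true
[2.1] true → true = true
[2] NOT true = false
[3.1.1] true AND true = true
[3.1.2] true OR false = true
[3.1] true AND true = true
[3] NOT true = false
[root] exactly-one(true, false, false) = true
Overall: true → granted

Granted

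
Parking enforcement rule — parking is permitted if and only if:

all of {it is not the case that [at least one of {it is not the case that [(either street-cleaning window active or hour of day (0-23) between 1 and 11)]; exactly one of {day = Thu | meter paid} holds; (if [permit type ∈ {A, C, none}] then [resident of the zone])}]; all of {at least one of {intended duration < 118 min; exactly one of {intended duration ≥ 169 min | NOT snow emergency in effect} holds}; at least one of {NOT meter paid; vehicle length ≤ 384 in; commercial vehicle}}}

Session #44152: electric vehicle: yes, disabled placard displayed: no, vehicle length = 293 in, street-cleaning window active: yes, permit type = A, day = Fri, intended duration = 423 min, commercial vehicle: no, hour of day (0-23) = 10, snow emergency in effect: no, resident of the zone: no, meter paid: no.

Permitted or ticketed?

Ticketed

Atomic conditions:
  street-cleaning window active: yes → true
  hour of day (0-23) between 1 and 11: 10 in [1, 11] is true
  day = Thu: Fri == Thu is false
  meter paid: no → false
  permit type ∈ {A, C, none}: A is in the set → true
  resident of the zone: no → false
  intended duration < 118 min: 423 < 118 is false
  intended duration ≥ 169 min: 423 ≥ 169 is true
  NOT snow emergency in effect: no → true
  NOT meter paid: no → true
  vehicle length ≤ 384 in: 293 ≤ 384 is true
  commercial vehicle: no → false
Combine:
[1.1.1.1] true OR true = true
[1.1.1] NOT true = false
[1.1.2] exactly-one(false, false) = false
[1.1.3] true → false = false
[1.1] false OR false OR false = false
[1] NOT false = true
[2.1.2] exactly-one(true, true) = false
[2.1] false OR false = false
[2.2] true OR true OR false = true
[2] false AND true = false
[root] true AND false = false
Overall: false → ticketed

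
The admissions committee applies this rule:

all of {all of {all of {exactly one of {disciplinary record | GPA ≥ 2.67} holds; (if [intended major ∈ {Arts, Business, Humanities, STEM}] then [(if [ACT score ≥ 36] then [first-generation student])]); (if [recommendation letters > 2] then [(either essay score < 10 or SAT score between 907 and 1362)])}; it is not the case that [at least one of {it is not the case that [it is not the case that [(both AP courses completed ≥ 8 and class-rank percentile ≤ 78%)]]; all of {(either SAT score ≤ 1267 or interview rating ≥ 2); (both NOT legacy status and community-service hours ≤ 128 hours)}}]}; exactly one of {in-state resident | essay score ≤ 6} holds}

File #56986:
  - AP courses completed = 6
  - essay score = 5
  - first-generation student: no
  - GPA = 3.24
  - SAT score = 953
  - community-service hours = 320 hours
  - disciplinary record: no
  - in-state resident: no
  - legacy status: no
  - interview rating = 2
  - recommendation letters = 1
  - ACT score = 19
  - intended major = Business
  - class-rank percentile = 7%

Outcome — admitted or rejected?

Atomic conditions:
  disciplinary record: no → false
  GPA ≥ 2.67: 3.24 ≥ 2.67 is true
  intended major ∈ {Arts, Business, Humanities, STEM}: Business is in the set → true
  ACT score ≥ 36: 19 ≥ 36 is false
  first-generation student: no → false
  recommendation letters > 2: 1 > 2 is false
  essay score < 10: 5 < 10 is true
  SAT score between 907 and 1362: 953 in [907, 1362] is true
  AP courses completed ≥ 8: 6 ≥ 8 is false
  class-rank percentile ≤ 78%: 7 ≤ 78 is true
  SAT score ≤ 1267: 953 ≤ 1267 is true
  interview rating ≥ 2: 2 ≥ 2 is true
  NOT legacy status: no → true
  community-service hours ≤ 128 hours: 320 ≤ 128 is false
  in-state resident: no → false
  essay score ≤ 6: 5 ≤ 6 is true
Combine:
[1.1.1] exactly-one(false, true) = true
[1.1.2.2] false → false (antecedent false ⇒ implication holds) = true
[1.1.2] true → true = true
[1.1.3.2] true OR true = true
[1.1.3] false → true (antecedent false ⇒ implication holds) = true
[1.1] true AND true AND true = true
[1.2.1.1.1.1] false AND true = false
[1.2.1.1.1] NOT false = true
[1.2.1.1] NOT true = false
[1.2.1.2.1] true OR true = true
[1.2.1.2.2] true AND false = false
[1.2.1.2] true AND false = false
[1.2.1] false OR false = false
[1.2] NOT false = true
[1] true AND true = true
[2] exactly-one(false, true) = true
[root] true AND true = true
Overall: true → admitted

Admitted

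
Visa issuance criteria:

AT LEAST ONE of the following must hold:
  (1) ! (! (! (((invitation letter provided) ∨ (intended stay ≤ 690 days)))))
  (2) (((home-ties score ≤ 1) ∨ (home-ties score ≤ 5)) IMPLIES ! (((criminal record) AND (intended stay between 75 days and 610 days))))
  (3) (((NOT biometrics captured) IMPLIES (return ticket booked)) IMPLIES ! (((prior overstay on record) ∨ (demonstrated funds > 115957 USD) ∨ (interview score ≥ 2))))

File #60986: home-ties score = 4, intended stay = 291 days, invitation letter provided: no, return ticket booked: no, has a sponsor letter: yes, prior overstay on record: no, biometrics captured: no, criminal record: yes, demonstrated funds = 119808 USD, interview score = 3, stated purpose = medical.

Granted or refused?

Atomic conditions:
  invitation letter provided: no → false
  intended stay ≤ 690 days: 291 ≤ 690 is true
  home-ties score ≤ 1: 4 ≤ 1 is false
  home-ties score ≤ 5: 4 ≤ 5 is true
  criminal record: yes → true
  intended stay between 75 days and 610 days: 291 in [75, 610] is true
  NOT biometrics captured: no → true
  return ticket booked: no → false
  prior overstay on record: no → false
  demonstrated funds > 115957 USD: 119808 > 115957 is true
  interview score ≥ 2: 3 ≥ 2 is true
Combine:
[1.1.1.1] false OR true = true
[1.1.1] NOT true = false
[1.1] NOT false = true
[1] NOT true = false
[2.1] false OR true = true
[2.2.1] true AND true = true
[2.2] NOT true = false
[2] true → false = false
[3.1] true → false = false
[3.2.1] false OR true OR true = true
[3.2] NOT true = false
[3] false → false (antecedent false ⇒ implication holds) = true
[root] false OR false OR true = true
Overall: true → granted

Granted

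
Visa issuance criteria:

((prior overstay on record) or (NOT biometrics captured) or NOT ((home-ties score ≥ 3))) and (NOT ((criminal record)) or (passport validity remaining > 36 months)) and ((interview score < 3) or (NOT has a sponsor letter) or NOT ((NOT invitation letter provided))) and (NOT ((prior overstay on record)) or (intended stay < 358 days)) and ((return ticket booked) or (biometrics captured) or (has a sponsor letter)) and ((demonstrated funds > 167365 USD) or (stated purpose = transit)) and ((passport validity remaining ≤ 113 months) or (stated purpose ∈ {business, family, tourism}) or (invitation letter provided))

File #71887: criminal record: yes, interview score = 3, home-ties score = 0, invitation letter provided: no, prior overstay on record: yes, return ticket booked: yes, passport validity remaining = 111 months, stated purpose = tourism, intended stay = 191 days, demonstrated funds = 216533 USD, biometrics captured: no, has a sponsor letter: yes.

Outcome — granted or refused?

Refused

Atomic conditions:
  prior overstay on record: yes → true
  NOT biometrics captured: no → true
  home-ties score ≥ 3: 0 ≥ 3 is false
  criminal record: yes → true
  passport validity remaining > 36 months: 111 > 36 is true
  interview score < 3: 3 < 3 is false
  NOT has a sponsor letter: yes → false
  NOT invitation letter provided: no → true
  intended stay < 358 days: 191 < 358 is true
  return ticket booked: yes → true
  biometrics captured: no → false
  has a sponsor letter: yes → true
  demonstrated funds > 167365 USD: 216533 > 167365 is true
  stated purpose = transit: tourism == transit is false
  passport validity remaining ≤ 113 months: 111 ≤ 113 is true
  stated purpose ∈ {business, family, tourism}: tourism is in the set → true
  invitation letter provided: no → false
Combine:
[1.3] NOT false = true
[1] true OR true OR true = true
[2.1] NOT true = false
[2] false OR true = true
[3.3] NOT true = false
[3] false OR false OR false = false
[4.1] NOT true = false
[4] false OR true = true
[5] true OR false OR true = true
[6] true OR false = true
[7] true OR true OR false = true
[root] true AND true AND false AND true AND true AND true AND true = false
Overall: false → refused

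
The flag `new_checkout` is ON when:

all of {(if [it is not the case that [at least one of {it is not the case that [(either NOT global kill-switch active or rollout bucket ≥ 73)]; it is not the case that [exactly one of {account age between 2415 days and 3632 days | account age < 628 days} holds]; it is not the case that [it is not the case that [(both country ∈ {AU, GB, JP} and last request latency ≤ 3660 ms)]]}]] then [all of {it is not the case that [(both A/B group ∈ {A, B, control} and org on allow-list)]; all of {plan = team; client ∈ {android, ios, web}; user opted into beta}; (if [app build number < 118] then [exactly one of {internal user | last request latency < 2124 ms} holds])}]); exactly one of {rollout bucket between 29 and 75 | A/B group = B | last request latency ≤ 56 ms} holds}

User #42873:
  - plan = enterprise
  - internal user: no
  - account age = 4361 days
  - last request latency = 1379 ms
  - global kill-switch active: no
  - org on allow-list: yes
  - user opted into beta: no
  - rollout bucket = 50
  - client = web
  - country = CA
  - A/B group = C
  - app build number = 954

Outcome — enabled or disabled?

Enabled

Atomic conditions:
  NOT global kill-switch active: no → true
  rollout bucket ≥ 73: 50 ≥ 73 is false
  account age between 2415 days and 3632 days: 4361 in [2415, 3632] is false
  account age < 628 days: 4361 < 628 is false
  country ∈ {AU, GB, JP}: CA is not in the set → false
  last request latency ≤ 3660 ms: 1379 ≤ 3660 is true
  A/B group ∈ {A, B, control}: C is not in the set → false
  org on allow-list: yes → true
  plan = team: enterprise == team is false
  client ∈ {android, ios, web}: web is in the set → true
  user opted into beta: no → false
  app build number < 118: 954 < 118 is false
  internal user: no → false
  last request latency < 2124 ms: 1379 < 2124 is true
  rollout bucket between 29 and 75: 50 in [29, 75] is true
  A/B group = B: C == B is false
  last request latency ≤ 56 ms: 1379 ≤ 56 is false
Combine:
[1.1.1.1.1] true OR false = true
[1.1.1.1] NOT true = false
[1.1.1.2.1] exactly-one(false, false) = false
[1.1.1.2] NOT false = true
[1.1.1.3.1.1] false AND true = false
[1.1.1.3.1] NOT false = true
[1.1.1.3] NOT true = false
[1.1.1] false OR true OR false = true
[1.1] NOT true = false
[1.2.1.1] false AND true = false
[1.2.1] NOT false = true
[1.2.2] false AND true AND false = false
[1.2.3.2] exactly-one(false, true) = true
[1.2.3] false → true (antecedent false ⇒ implication holds) = true
[1.2] true AND false AND true = false
[1] false → false (antecedent false ⇒ implication holds) = true
[2] exactly-one(true, false, false) = true
[root] true AND true = true
Overall: true → enabled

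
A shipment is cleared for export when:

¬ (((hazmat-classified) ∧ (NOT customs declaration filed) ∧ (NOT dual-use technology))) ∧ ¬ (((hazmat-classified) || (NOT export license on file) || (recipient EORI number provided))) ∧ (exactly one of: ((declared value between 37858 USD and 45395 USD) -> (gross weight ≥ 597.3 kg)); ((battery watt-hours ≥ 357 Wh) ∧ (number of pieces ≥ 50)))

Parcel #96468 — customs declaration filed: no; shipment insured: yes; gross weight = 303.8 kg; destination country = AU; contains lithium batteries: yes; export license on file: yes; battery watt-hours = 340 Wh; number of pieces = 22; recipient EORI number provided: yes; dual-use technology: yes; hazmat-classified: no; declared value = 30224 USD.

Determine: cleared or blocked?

Blocked

Atomic conditions:
  hazmat-classified: no → false
  NOT customs declaration filed: no → true
  NOT dual-use technology: yes → false
  NOT export license on file: yes → false
  recipient EORI number provided: yes → true
  declared value between 37858 USD and 45395 USD: 30224 in [37858, 45395] is false
  gross weight ≥ 597.3 kg: 303.8 ≥ 597.3 is false
  battery watt-hours ≥ 357 Wh: 340 ≥ 357 is false
  number of pieces ≥ 50: 22 ≥ 50 is false
Combine:
[1.1] false AND true AND false = false
[1] NOT false = true
[2.1] false OR false OR true = true
[2] NOT true = false
[3.1] false → false (antecedent false ⇒ implication holds) = true
[3.2] false AND false = false
[3] exactly-one(true, false) = true
[root] true AND false AND true = false
Overall: false → blocked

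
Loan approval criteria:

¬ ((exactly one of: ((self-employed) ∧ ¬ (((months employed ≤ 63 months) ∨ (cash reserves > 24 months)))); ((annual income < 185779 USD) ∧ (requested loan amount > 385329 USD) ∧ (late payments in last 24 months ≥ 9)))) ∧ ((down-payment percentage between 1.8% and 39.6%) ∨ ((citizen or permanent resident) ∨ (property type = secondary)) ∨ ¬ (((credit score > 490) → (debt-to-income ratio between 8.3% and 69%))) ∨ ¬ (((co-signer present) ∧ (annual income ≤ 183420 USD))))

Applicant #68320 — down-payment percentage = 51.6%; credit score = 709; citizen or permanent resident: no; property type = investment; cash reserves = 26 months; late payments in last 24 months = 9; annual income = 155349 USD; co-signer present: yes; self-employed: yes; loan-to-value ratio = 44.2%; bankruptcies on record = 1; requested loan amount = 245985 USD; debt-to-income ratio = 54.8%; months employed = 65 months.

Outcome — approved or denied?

Atomic conditions:
  self-employed: yes → true
  months employed ≤ 63 months: 65 ≤ 63 is false
  cash reserves > 24 months: 26 > 24 is true
  annual income < 185779 USD: 155349 < 185779 is true
  requested loan amount > 385329 USD: 245985 > 385329 is false
  late payments in last 24 months ≥ 9: 9 ≥ 9 is true
  down-payment percentage between 1.8% and 39.6%: 51.6 in [1.8, 39.6] is false
  citizen or permanent resident: no → false
  property type = secondary: investment == secondary is false
  credit score > 490: 709 > 490 is true
  debt-to-income ratio between 8.3% and 69%: 54.8 in [8.3, 69] is true
  co-signer present: yes → true
  annual income ≤ 183420 USD: 155349 ≤ 183420 is true
Combine:
[1.1.1.2.1] false OR true = true
[1.1.1.2] NOT true = false
[1.1.1] true AND false = false
[1.1.2] true AND false AND true = false
[1.1] exactly-one(false, false) = false
[1] NOT false = true
[2.2] false OR false = false
[2.3.1] true → true = true
[2.3] NOT true = false
[2.4.1] true AND true = true
[2.4] NOT true = false
[2] false OR false OR false OR false = false
[root] true AND false = false
Overall: false → denied

Denied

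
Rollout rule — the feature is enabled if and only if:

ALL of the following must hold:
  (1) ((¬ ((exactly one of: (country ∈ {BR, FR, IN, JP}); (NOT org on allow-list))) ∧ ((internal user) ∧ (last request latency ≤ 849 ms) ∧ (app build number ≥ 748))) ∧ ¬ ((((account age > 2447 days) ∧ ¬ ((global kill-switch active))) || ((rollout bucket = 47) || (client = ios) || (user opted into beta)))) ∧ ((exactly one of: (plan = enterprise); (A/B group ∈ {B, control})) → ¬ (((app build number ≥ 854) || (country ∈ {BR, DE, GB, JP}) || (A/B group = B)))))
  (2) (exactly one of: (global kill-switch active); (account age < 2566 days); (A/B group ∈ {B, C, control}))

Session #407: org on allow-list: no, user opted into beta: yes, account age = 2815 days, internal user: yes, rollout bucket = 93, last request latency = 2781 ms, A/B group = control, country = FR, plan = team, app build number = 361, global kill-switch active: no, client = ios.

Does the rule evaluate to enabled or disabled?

Disabled

Atomic conditions:
  country ∈ {BR, FR, IN, JP}: FR is in the set → true
  NOT org on allow-list: no → true
  internal user: yes → true
  last request latency ≤ 849 ms: 2781 ≤ 849 is false
  app build number ≥ 748: 361 ≥ 748 is false
  account age > 2447 days: 2815 > 2447 is true
  global kill-switch active: no → false
  rollout bucket = 47: 93 == 47 is false
  client = ios: ios == ios is true
  user opted into beta: yes → true
  plan = enterprise: team == enterprise is false
  A/B group ∈ {B, control}: control is in the set → true
  app build number ≥ 854: 361 ≥ 854 is false
  country ∈ {BR, DE, GB, JP}: FR is not in the set → false
  A/B group = B: control == B is false
  account age < 2566 days: 2815 < 2566 is false
  A/B group ∈ {B, C, control}: control is in the set → true
Combine:
[1.1.1.1] exactly-one(true, true) = false
[1.1.1] NOT false = true
[1.1.2] true AND false AND false = false
[1.1] true AND false = false
[1.2.1.1.2] NOT false = true
[1.2.1.1] true AND true = true
[1.2.1.2] false OR true OR true = true
[1.2.1] true OR true = true
[1.2] NOT true = false
[1.3.1] exactly-one(false, true) = true
[1.3.2.1] false OR false OR false = false
[1.3.2] NOT false = true
[1.3] true → true = true
[1] false AND false AND true = false
[2] exactly-one(false, false, true) = true
[root] false AND true = false
Overall: false → disabled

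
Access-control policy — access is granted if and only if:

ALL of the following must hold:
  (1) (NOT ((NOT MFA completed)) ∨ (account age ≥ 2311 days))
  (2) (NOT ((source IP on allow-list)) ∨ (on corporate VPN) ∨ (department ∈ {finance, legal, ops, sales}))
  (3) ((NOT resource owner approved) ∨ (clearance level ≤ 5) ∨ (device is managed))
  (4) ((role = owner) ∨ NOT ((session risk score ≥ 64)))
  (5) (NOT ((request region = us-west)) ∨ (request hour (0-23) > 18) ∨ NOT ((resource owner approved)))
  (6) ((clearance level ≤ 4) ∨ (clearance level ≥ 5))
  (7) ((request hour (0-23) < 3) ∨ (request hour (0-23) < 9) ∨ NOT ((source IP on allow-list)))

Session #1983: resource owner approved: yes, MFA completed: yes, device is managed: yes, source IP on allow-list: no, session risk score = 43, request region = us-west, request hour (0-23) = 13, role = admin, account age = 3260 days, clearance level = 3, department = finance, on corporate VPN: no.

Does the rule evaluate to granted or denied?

Denied

Atomic conditions:
  NOT MFA completed: yes → false
  account age ≥ 2311 days: 3260 ≥ 2311 is true
  source IP on allow-list: no → false
  on corporate VPN: no → false
  department ∈ {finance, legal, ops, sales}: finance is in the set → true
  NOT resource owner approved: yes → false
  clearance level ≤ 5: 3 ≤ 5 is true
  device is managed: yes → true
  role = owner: admin == owner is false
  session risk score ≥ 64: 43 ≥ 64 is false
  request region = us-west: us-west == us-west is true
  request hour (0-23) > 18: 13 > 18 is false
  resource owner approved: yes → true
  clearance level ≤ 4: 3 ≤ 4 is true
  clearance level ≥ 5: 3 ≥ 5 is false
  request hour (0-23) < 3: 13 < 3 is false
  request hour (0-23) < 9: 13 < 9 is false
Combine:
[1.1] NOT false = true
[1] true OR true = true
[2.1] NOT false = true
[2] true OR false OR true = true
[3] false OR true OR true = true
[4.2] NOT false = true
[4] false OR true = true
[5.1] NOT true = false
[5.3] NOT true = false
[5] false OR false OR false = false
[6] true OR false = true
[7.3] NOT false = true
[7] false OR false OR true = true
[root] true AND true AND true AND true AND false AND true AND true = false
Overall: false → denied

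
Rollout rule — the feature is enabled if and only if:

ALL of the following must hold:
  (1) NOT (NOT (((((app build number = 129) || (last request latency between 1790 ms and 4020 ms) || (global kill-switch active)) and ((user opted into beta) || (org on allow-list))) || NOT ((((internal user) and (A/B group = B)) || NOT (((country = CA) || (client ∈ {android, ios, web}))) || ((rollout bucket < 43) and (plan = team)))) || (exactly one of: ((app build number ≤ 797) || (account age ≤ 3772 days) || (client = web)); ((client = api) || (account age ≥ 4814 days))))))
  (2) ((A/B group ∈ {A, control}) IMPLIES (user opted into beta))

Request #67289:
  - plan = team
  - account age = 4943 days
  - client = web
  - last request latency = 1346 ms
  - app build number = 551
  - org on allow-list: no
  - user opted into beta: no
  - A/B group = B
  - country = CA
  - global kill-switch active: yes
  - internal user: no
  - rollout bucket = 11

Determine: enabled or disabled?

Disabled

Atomic conditions:
  app build number = 129: 551 == 129 is false
  last request latency between 1790 ms and 4020 ms: 1346 in [1790, 4020] is false
  global kill-switch active: yes → true
  user opted into beta: no → false
  org on allow-list: no → false
  internal user: no → false
  A/B group = B: B == B is true
  country = CA: CA == CA is true
  client ∈ {android, ios, web}: web is in the set → true
  rollout bucket < 43: 11 < 43 is true
  plan = team: team == team is true
  app build number ≤ 797: 551 ≤ 797 is true
  account age ≤ 3772 days: 4943 ≤ 3772 is false
  client = web: web == web is true
  client = api: web == api is false
  account age ≥ 4814 days: 4943 ≥ 4814 is true
  A/B group ∈ {A, control}: B is not in the set → false
Combine:
[1.1.1.1.1] false OR false OR true = true
[1.1.1.1.2] false OR false = false
[1.1.1.1] true AND false = false
[1.1.1.2.1.1] false AND true = false
[1.1.1.2.1.2.1] true OR true = true
[1.1.1.2.1.2] NOT true = false
[1.1.1.2.1.3] true AND true = true
[1.1.1.2.1] false OR false OR true = true
[1.1.1.2] NOT true = false
[1.1.1.3.1] true OR false OR true = true
[1.1.1.3.2] false OR true = true
[1.1.1.3] exactly-one(true, true) = false
[1.1.1] false OR false OR false = false
[1.1] NOT false = true
[1] NOT true = false
[2] false → false (antecedent false ⇒ implication holds) = true
[root] false AND true = false
Overall: false → disabled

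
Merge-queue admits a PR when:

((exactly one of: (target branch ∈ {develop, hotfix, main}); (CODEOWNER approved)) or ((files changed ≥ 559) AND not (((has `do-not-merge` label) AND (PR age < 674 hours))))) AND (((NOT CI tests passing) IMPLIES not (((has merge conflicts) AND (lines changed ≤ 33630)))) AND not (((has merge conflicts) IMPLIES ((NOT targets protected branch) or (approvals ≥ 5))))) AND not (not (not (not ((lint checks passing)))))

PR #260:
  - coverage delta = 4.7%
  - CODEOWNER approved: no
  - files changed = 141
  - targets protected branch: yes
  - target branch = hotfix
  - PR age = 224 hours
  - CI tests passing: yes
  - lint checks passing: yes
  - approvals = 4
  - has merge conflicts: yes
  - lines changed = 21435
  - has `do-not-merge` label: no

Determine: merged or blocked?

Merged

Atomic conditions:
  target branch ∈ {develop, hotfix, main}: hotfix is in the set → true
  CODEOWNER approved: no → false
  files changed ≥ 559: 141 ≥ 559 is false
  has `do-not-merge` label: no → false
  PR age < 674 hours: 224 < 674 is true
  NOT CI tests passing: yes → false
  has merge conflicts: yes → true
  lines changed ≤ 33630: 21435 ≤ 33630 is true
  NOT targets protected branch: yes → false
  approvals ≥ 5: 4 ≥ 5 is false
  lint checks passing: yes → true
Combine:
[1.1] exactly-one(true, false) = true
[1.2.2.1] false AND true = false
[1.2.2] NOT false = true
[1.2] false AND true = false
[1] true OR false = true
[2.1.2.1] true AND true = true
[2.1.2] NOT true = false
[2.1] false → false (antecedent false ⇒ implication holds) = true
[2.2.1.2] false OR false = false
[2.2.1] true → false = false
[2.2] NOT false = true
[2] true AND true = true
[3.1.1.1] NOT true = false
[3.1.1] NOT false = true
[3.1] NOT true = false
[3] NOT false = true
[root] true AND true AND true = true
Overall: true → merged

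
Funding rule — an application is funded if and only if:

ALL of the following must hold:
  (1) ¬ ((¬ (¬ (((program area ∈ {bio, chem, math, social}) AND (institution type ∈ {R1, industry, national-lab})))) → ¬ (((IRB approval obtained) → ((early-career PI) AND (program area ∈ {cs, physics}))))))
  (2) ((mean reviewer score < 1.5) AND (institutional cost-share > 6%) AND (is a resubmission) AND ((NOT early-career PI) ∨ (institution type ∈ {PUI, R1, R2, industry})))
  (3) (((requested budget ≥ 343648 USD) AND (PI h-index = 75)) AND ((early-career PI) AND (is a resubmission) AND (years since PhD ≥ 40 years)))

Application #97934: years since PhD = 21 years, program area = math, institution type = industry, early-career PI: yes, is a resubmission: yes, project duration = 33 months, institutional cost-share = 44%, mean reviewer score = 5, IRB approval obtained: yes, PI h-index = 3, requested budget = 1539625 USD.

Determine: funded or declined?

Declined

Atomic conditions:
  program area ∈ {bio, chem, math, social}: math is in the set → true
  institution type ∈ {R1, industry, national-lab}: industry is in the set → true
  IRB approval obtained: yes → true
  early-career PI: yes → true
  program area ∈ {cs, physics}: math is not in the set → false
  mean reviewer score < 1.5: 5 < 1.5 is false
  institutional cost-share > 6%: 44 > 6 is true
  is a resubmission: yes → true
  NOT early-career PI: yes → false
  institution type ∈ {PUI, R1, R2, industry}: industry is in the set → true
  requested budget ≥ 343648 USD: 1539625 ≥ 343648 is true
  PI h-index = 75: 3 == 75 is false
  years since PhD ≥ 40 years: 21 ≥ 40 is false
Combine:
[1.1.1.1.1] true AND true = true
[1.1.1.1] NOT true = false
[1.1.1] NOT false = true
[1.1.2.1.2] true AND false = false
[1.1.2.1] true → false = false
[1.1.2] NOT false = true
[1.1] true → true = true
[1] NOT true = false
[2.4] false OR true = true
[2] false AND true AND true AND true = false
[3.1] true AND false = false
[3.2] true AND true AND false = false
[3] false AND false = false
[root] false AND false AND false = false
Overall: false → declined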